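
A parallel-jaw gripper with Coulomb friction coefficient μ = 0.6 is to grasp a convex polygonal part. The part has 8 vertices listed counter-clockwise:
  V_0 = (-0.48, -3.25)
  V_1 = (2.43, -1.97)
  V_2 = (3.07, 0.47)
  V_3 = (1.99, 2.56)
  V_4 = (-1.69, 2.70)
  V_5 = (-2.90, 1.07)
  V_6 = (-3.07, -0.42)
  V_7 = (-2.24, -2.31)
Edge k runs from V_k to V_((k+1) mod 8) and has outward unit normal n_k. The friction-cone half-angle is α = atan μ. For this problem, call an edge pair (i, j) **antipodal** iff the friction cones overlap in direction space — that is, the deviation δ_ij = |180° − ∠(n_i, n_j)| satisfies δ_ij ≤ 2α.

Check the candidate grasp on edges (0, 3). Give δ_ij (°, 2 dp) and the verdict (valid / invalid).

α = atan 0.6 = 30.96°;  2α = 61.93°
edge 0: e_0 = (+2.91, +1.28);  n_0 = (+0.4026, -0.9154)
edge 3: e_3 = (-3.68, +0.14);  n_3 = (+0.0380, +0.9993)
∠(n_0, n_3) = 154.08°
δ = |180° − 154.08°| = 25.92°
25.92° ≤ 2α = 61.93°  →  valid

δ = 25.92°, valid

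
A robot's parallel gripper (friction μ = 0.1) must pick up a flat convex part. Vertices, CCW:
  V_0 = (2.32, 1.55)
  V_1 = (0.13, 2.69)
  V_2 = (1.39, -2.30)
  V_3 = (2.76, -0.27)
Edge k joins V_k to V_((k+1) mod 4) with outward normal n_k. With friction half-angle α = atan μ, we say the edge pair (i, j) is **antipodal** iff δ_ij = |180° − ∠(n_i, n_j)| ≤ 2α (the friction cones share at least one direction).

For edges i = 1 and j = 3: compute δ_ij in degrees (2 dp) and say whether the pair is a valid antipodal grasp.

δ = 0.58°, valid

α = atan 0.1 = 5.71°;  2α = 11.42°
edge 1: e_1 = (+1.26, -4.99);  n_1 = (-0.9696, -0.2448)
edge 3: e_3 = (-0.44, +1.82);  n_3 = (+0.9720, +0.2350)
∠(n_1, n_3) = 179.42°
δ = |180° − 179.42°| = 0.58°
0.58° ≤ 2α = 11.42°  →  valid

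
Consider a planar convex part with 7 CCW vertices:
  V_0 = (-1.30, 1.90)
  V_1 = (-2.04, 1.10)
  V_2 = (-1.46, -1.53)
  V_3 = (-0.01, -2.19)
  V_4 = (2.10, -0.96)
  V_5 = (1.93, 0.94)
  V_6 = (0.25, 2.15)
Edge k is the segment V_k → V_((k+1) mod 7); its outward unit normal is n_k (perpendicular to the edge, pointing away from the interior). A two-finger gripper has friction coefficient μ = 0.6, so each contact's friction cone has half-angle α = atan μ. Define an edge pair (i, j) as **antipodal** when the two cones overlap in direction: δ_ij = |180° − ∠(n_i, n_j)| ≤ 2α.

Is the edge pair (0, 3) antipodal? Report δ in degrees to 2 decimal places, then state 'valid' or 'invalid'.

δ = 16.99°, valid

α = atan 0.6 = 30.96°;  2α = 61.93°
edge 0: e_0 = (-0.74, -0.80);  n_0 = (-0.7341, +0.6790)
edge 3: e_3 = (+2.11, +1.23);  n_3 = (+0.5036, -0.8639)
∠(n_0, n_3) = 163.01°
δ = |180° − 163.01°| = 16.99°
16.99° ≤ 2α = 61.93°  →  valid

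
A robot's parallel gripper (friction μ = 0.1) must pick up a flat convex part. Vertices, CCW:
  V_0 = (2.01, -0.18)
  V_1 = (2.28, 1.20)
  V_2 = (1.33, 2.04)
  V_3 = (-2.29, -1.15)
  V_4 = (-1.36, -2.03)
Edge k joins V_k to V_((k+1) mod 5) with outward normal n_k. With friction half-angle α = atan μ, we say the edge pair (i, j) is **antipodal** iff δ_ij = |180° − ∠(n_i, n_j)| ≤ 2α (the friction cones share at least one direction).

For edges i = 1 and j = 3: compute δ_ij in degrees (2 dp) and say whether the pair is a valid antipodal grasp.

δ = 1.93°, valid

α = atan 0.1 = 5.71°;  2α = 11.42°
edge 1: e_1 = (-0.95, +0.84);  n_1 = (+0.6624, +0.7491)
edge 3: e_3 = (+0.93, -0.88);  n_3 = (-0.6873, -0.7264)
∠(n_1, n_3) = 178.07°
δ = |180° − 178.07°| = 1.93°
1.93° ≤ 2α = 11.42°  →  valid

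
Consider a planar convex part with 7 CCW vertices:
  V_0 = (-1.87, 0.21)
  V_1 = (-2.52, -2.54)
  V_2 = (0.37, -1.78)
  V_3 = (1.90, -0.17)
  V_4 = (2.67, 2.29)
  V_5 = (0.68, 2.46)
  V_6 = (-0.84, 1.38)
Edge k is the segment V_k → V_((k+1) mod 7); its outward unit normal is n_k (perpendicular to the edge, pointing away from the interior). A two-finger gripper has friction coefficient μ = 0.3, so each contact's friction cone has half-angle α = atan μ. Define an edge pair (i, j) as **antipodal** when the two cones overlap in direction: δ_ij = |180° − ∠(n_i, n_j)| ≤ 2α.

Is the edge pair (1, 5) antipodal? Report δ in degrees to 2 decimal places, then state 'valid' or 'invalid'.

δ = 20.66°, valid

α = atan 0.3 = 16.70°;  2α = 33.40°
edge 1: e_1 = (+2.89, +0.76);  n_1 = (+0.2543, -0.9671)
edge 5: e_5 = (-1.52, -1.08);  n_5 = (-0.5792, +0.8152)
∠(n_1, n_5) = 159.34°
δ = |180° − 159.34°| = 20.66°
20.66° ≤ 2α = 33.40°  →  valid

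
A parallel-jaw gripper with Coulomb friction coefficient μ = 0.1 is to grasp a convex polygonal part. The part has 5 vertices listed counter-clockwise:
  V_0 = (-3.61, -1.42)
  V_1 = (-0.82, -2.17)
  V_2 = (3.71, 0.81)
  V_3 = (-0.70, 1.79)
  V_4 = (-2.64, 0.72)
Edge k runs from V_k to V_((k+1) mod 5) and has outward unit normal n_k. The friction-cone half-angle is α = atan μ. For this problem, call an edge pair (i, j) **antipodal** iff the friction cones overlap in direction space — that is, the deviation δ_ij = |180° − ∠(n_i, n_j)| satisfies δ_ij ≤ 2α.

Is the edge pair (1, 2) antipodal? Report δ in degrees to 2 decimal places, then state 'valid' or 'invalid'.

α = atan 0.1 = 5.71°;  2α = 11.42°
edge 1: e_1 = (+4.53, +2.98);  n_1 = (+0.5496, -0.8354)
edge 2: e_2 = (-4.41, +0.98);  n_2 = (+0.2169, +0.9762)
∠(n_1, n_2) = 134.13°
δ = |180° − 134.13°| = 45.87°
45.87° > 2α = 11.42°  →  invalid

δ = 45.87°, invalid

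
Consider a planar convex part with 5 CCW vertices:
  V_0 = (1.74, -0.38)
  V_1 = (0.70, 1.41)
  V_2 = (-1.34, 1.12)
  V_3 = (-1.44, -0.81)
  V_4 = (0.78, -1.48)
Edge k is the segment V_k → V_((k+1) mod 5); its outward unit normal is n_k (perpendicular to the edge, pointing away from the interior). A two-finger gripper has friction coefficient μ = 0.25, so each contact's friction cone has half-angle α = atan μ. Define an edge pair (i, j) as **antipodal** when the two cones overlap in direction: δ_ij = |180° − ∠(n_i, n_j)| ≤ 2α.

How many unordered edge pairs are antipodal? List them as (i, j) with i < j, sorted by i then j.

count = 1; pairs: (1,3)

α = atan 0.25 = 14.04°;  2α = 28.07°
n_0 = (+0.8647, +0.5024)
n_1 = (-0.1407, +0.9900)
n_2 = (-0.9987, +0.0517)
n_3 = (-0.2889, -0.9574)
n_4 = (+0.7534, -0.6575)
  (0,1): δ = 112.07°  ·
  (0,2): δ = 33.12°  ·
  (0,3): δ = 43.05°  ·
  (0,4): δ = 108.73°  ·
  (1,2): δ = 101.06°  ·
  (1,3): δ = 24.88°  ✓
  (1,4): δ = 40.80°  ·
  (2,3): δ = 103.83°  ·
  (2,4): δ = 38.15°  ·
  (3,4): δ = 114.32°  ·
antipodal pairs: 1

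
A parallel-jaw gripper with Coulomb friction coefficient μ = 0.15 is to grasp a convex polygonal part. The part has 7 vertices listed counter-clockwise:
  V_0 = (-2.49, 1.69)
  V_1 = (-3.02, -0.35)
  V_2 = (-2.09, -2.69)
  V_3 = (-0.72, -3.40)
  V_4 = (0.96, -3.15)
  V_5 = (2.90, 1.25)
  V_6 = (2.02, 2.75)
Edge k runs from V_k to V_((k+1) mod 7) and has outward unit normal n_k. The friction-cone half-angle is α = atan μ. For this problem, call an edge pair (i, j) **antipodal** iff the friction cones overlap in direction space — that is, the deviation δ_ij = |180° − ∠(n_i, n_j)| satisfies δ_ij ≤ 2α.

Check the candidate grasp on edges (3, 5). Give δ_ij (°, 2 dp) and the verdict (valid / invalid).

α = atan 0.15 = 8.53°;  2α = 17.06°
edge 3: e_3 = (+1.68, +0.25);  n_3 = (+0.1472, -0.9891)
edge 5: e_5 = (-0.88, +1.50);  n_5 = (+0.8625, +0.5060)
∠(n_3, n_5) = 111.93°
δ = |180° − 111.93°| = 68.07°
68.07° > 2α = 17.06°  →  invalid

δ = 68.07°, invalid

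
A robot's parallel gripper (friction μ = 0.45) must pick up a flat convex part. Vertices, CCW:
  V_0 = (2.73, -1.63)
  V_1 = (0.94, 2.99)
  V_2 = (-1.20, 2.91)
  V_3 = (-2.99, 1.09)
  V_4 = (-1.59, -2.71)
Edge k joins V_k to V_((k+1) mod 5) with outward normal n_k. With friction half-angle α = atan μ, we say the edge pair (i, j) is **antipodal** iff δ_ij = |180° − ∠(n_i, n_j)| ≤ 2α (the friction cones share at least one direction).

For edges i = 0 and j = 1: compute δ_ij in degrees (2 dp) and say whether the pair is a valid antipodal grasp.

δ = 109.04°, invalid

α = atan 0.45 = 24.23°;  2α = 48.46°
edge 0: e_0 = (-1.79, +4.62);  n_0 = (+0.9325, +0.3613)
edge 1: e_1 = (-2.14, -0.08);  n_1 = (-0.0374, +0.9993)
∠(n_0, n_1) = 70.96°
δ = |180° − 70.96°| = 109.04°
109.04° > 2α = 48.46°  →  invalid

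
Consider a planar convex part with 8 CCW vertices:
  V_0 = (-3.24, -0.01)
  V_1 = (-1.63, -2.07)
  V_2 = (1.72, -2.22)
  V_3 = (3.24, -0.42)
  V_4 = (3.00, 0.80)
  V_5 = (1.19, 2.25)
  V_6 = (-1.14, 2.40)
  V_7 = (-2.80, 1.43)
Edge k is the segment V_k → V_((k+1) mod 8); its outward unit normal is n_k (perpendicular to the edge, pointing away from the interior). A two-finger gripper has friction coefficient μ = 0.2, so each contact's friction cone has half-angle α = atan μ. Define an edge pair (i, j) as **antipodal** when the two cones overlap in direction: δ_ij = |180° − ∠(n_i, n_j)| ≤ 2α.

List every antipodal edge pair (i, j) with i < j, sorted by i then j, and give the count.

count = 3; pairs: (0,4), (1,5), (2,6)

α = atan 0.2 = 11.31°;  2α = 22.62°
n_0 = (-0.7879, -0.6158)
n_1 = (-0.0447, -0.9990)
n_2 = (+0.7640, -0.6452)
n_3 = (+0.9812, +0.1930)
n_4 = (+0.6252, +0.7804)
n_5 = (+0.0642, +0.9979)
n_6 = (-0.5045, +0.8634)
n_7 = (-0.9564, +0.2922)
  (0,1): δ = 130.57°  ·
  (0,2): δ = 78.19°  ·
  (0,3): δ = 26.88°  ·
  (0,4): δ = 13.29°  ✓
  (0,5): δ = 48.31°  ·
  (0,6): δ = 82.29°  ·
  (0,7): δ = 125.00°  ·
  (1,2): δ = 127.62°  ·
  (1,3): δ = 76.31°  ·
  (1,4): δ = 36.13°  ·
  (1,5): δ = 1.12°  ✓
  (1,6): δ = 32.86°  ·
  (1,7): δ = 75.57°  ·
  (2,3): δ = 128.69°  ·
  (2,4): δ = 88.52°  ·
  (2,5): δ = 53.50°  ·
  (2,6): δ = 19.52°  ✓
  (2,7): δ = 23.19°  ·
  (3,4): δ = 139.83°  ·
  (3,5): δ = 104.81°  ·
  (3,6): δ = 70.83°  ·
  (3,7): δ = 28.12°  ·
  (4,5): δ = 144.99°  ·
  (4,6): δ = 111.00°  ·
  (4,7): δ = 68.29°  ·
  (5,6): δ = 146.02°  ·
  (5,7): δ = 103.31°  ·
  (6,7): δ = 137.29°  ·
antipodal pairs: 3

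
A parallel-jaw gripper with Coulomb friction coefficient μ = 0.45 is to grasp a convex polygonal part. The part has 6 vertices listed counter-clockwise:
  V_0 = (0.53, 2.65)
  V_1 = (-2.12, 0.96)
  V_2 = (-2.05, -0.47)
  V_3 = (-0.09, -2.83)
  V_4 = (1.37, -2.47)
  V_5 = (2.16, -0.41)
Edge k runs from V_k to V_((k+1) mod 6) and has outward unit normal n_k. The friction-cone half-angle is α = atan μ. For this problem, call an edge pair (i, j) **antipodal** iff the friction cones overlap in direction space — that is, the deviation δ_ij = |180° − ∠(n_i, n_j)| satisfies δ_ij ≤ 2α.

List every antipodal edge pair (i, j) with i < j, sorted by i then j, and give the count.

count = 5; pairs: (0,3), (0,4), (1,4), (1,5), (2,5)

α = atan 0.45 = 24.23°;  2α = 48.46°
n_0 = (-0.5377, +0.8431)
n_1 = (-0.9988, -0.0489)
n_2 = (-0.7693, -0.6389)
n_3 = (+0.2394, -0.9709)
n_4 = (+0.9337, -0.3581)
n_5 = (+0.8826, +0.4701)
  (0,1): δ = 119.72°  ·
  (0,2): δ = 82.82°  ·
  (0,3): δ = 18.68°  ✓
  (0,4): δ = 36.49°  ✓
  (0,5): δ = 85.52°  ·
  (1,2): δ = 143.09°  ·
  (1,3): δ = 78.95°  ·
  (1,4): δ = 23.78°  ✓
  (1,5): δ = 25.24°  ✓
  (2,3): δ = 115.86°  ·
  (2,4): δ = 60.69°  ·
  (2,5): δ = 11.67°  ✓
  (3,4): δ = 124.83°  ·
  (3,5): δ = 75.81°  ·
  (4,5): δ = 130.98°  ·
antipodal pairs: 5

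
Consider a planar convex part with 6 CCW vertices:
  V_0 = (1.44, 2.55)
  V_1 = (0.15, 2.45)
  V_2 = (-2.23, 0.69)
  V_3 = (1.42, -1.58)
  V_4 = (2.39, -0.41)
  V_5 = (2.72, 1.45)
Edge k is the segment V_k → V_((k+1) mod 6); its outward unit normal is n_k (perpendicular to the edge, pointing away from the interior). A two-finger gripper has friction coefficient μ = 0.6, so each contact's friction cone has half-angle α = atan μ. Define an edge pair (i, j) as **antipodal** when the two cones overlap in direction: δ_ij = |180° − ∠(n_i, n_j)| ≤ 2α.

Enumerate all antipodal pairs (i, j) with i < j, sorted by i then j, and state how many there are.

α = atan 0.6 = 30.96°;  2α = 61.93°
n_0 = (-0.0773, +0.9970)
n_1 = (-0.5946, +0.8040)
n_2 = (-0.5281, -0.8492)
n_3 = (+0.7698, -0.6382)
n_4 = (+0.9846, -0.1747)
n_5 = (+0.6518, +0.7584)
  (0,1): δ = 147.95°  ·
  (0,2): δ = 36.31°  ✓
  (0,3): δ = 45.91°  ✓
  (0,4): δ = 75.51°  ·
  (0,5): δ = 134.89°  ·
  (1,2): δ = 68.36°  ·
  (1,3): δ = 13.86°  ✓
  (1,4): δ = 43.46°  ✓
  (1,5): δ = 102.84°  ·
  (2,3): δ = 97.78°  ·
  (2,4): δ = 68.18°  ·
  (2,5): δ = 8.80°  ✓
  (3,4): δ = 150.40°  ·
  (3,5): δ = 91.01°  ·
  (4,5): δ = 120.61°  ·
antipodal pairs: 5

count = 5; pairs: (0,2), (0,3), (1,3), (1,4), (2,5)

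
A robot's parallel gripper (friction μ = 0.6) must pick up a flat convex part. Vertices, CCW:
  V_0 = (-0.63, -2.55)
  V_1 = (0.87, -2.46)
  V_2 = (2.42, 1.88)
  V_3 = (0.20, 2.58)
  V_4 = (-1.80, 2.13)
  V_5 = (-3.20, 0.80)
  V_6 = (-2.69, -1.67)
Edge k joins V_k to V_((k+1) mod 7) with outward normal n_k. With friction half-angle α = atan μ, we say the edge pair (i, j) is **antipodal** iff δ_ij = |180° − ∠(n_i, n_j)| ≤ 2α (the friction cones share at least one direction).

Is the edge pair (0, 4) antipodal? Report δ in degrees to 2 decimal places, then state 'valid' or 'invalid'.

δ = 40.10°, valid

α = atan 0.6 = 30.96°;  2α = 61.93°
edge 0: e_0 = (+1.50, +0.09);  n_0 = (+0.0599, -0.9982)
edge 4: e_4 = (-1.40, -1.33);  n_4 = (-0.6887, +0.7250)
∠(n_0, n_4) = 139.90°
δ = |180° − 139.90°| = 40.10°
40.10° ≤ 2α = 61.93°  →  valid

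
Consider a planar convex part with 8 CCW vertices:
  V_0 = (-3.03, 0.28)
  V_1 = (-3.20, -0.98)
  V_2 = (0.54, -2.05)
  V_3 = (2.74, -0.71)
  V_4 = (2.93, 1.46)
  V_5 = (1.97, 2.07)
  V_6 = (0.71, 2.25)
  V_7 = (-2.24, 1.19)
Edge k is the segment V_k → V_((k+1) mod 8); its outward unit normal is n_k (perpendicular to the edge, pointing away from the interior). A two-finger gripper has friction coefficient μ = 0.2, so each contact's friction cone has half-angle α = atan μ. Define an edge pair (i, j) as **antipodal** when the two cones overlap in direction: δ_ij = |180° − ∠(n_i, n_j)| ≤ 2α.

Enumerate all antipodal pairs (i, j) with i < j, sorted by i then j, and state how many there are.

α = atan 0.2 = 11.31°;  2α = 22.62°
n_0 = (-0.9910, +0.1337)
n_1 = (-0.2751, -0.9614)
n_2 = (+0.5202, -0.8540)
n_3 = (+0.9962, -0.0872)
n_4 = (+0.5363, +0.8440)
n_5 = (+0.1414, +0.9899)
n_6 = (-0.3382, +0.9411)
n_7 = (-0.7551, +0.6556)
  (0,1): δ = 98.28°  ·
  (0,2): δ = 50.97°  ·
  (0,3): δ = 2.68°  ✓
  (0,4): δ = 65.25°  ·
  (0,5): δ = 89.55°  ·
  (0,6): δ = 117.45°  ·
  (0,7): δ = 146.72°  ·
  (1,2): δ = 132.69°  ·
  (1,3): δ = 79.04°  ·
  (1,4): δ = 16.47°  ✓
  (1,5): δ = 7.84°  ✓
  (1,6): δ = 35.73°  ·
  (1,7): δ = 65.00°  ·
  (2,3): δ = 126.35°  ·
  (2,4): δ = 63.78°  ·
  (2,5): δ = 39.48°  ·
  (2,6): δ = 11.58°  ✓
  (2,7): δ = 17.69°  ✓
  (3,4): δ = 117.43°  ·
  (3,5): δ = 93.13°  ·
  (3,6): δ = 65.23°  ·
  (3,7): δ = 35.96°  ·
  (4,5): δ = 155.70°  ·
  (4,6): δ = 127.80°  ·
  (4,7): δ = 98.53°  ·
  (5,6): δ = 152.11°  ·
  (5,7): δ = 122.83°  ·
  (6,7): δ = 150.73°  ·
antipodal pairs: 5

count = 5; pairs: (0,3), (1,4), (1,5), (2,6), (2,7)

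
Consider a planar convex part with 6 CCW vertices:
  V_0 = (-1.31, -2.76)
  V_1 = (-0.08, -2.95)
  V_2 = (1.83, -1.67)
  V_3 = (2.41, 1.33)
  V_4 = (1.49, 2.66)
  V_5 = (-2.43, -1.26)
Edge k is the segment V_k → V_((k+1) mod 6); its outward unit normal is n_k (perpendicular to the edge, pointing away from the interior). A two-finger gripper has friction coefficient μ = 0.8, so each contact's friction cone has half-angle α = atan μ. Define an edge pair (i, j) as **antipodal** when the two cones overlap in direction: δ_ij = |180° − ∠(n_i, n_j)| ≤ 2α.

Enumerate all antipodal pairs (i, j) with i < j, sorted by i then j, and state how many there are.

count = 6; pairs: (0,3), (0,4), (1,4), (2,4), (2,5), (3,5)

α = atan 0.8 = 38.66°;  2α = 77.32°
n_0 = (-0.1527, -0.9883)
n_1 = (+0.5567, -0.8307)
n_2 = (+0.9818, -0.1898)
n_3 = (+0.8224, +0.5689)
n_4 = (-0.7071, +0.7071)
n_5 = (-0.8013, -0.5983)
  (0,1): δ = 137.39°  ·
  (0,2): δ = 92.16°  ·
  (0,3): δ = 46.55°  ✓
  (0,4): δ = 53.78°  ✓
  (0,5): δ = 135.53°  ·
  (1,2): δ = 134.77°  ·
  (1,3): δ = 89.16°  ·
  (1,4): δ = 11.17°  ✓
  (1,5): δ = 92.92°  ·
  (2,3): δ = 134.39°  ·
  (2,4): δ = 34.06°  ✓
  (2,5): δ = 47.69°  ✓
  (3,4): δ = 79.67°  ·
  (3,5): δ = 2.07°  ✓
  (4,5): δ = 98.25°  ·
antipodal pairs: 6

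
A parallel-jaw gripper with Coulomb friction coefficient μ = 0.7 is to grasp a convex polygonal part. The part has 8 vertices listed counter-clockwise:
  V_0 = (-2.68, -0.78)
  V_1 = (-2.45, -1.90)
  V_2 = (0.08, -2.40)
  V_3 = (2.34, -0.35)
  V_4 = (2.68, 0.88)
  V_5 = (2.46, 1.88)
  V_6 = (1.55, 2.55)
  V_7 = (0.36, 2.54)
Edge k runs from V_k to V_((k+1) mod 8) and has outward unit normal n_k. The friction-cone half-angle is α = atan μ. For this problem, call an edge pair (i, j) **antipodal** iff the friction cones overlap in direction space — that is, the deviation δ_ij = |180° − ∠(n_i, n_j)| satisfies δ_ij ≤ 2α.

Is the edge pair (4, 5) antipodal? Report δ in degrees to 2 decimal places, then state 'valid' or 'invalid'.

δ = 138.77°, invalid

α = atan 0.7 = 34.99°;  2α = 69.98°
edge 4: e_4 = (-0.22, +1.00);  n_4 = (+0.9766, +0.2149)
edge 5: e_5 = (-0.91, +0.67);  n_5 = (+0.5929, +0.8053)
∠(n_4, n_5) = 41.23°
δ = |180° − 41.23°| = 138.77°
138.77° > 2α = 69.98°  →  invalid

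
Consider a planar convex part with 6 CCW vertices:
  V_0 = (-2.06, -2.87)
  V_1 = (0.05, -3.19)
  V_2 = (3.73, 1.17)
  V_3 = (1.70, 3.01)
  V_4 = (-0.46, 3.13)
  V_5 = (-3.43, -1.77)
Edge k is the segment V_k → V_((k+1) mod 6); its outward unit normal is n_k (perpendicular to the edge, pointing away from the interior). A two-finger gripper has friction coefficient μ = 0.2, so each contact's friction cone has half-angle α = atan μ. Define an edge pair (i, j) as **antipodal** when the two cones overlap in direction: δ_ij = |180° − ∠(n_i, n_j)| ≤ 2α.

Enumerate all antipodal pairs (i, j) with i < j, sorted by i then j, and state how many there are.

α = atan 0.2 = 11.31°;  2α = 22.62°
n_0 = (-0.1499, -0.9887)
n_1 = (+0.7642, -0.6450)
n_2 = (+0.6716, +0.7409)
n_3 = (+0.0555, +0.9985)
n_4 = (-0.8552, +0.5183)
n_5 = (-0.6261, -0.7798)
  (0,1): δ = 121.54°  ·
  (0,2): δ = 33.57°  ·
  (0,3): δ = 5.44°  ✓
  (0,4): δ = 67.40°  ·
  (0,5): δ = 149.86°  ·
  (1,2): δ = 92.02°  ·
  (1,3): δ = 53.01°  ·
  (1,4): δ = 8.94°  ✓
  (1,5): δ = 91.40°  ·
  (2,3): δ = 140.99°  ·
  (2,4): δ = 79.03°  ·
  (2,5): δ = 3.43°  ✓
  (3,4): δ = 118.04°  ·
  (3,5): δ = 35.58°  ·
  (4,5): δ = 97.54°  ·
antipodal pairs: 3

count = 3; pairs: (0,3), (1,4), (2,5)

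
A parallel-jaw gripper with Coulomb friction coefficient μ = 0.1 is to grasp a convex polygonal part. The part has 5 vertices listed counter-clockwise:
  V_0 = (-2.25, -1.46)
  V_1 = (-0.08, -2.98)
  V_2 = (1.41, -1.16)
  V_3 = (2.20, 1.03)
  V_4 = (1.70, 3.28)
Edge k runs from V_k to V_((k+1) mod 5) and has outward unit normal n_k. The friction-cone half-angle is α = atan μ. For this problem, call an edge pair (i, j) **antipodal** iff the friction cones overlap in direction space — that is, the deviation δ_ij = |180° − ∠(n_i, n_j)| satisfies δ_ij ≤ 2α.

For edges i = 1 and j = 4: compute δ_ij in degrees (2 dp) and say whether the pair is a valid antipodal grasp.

δ = 0.50°, valid

α = atan 0.1 = 5.71°;  2α = 11.42°
edge 1: e_1 = (+1.49, +1.82);  n_1 = (+0.7738, -0.6335)
edge 4: e_4 = (-3.95, -4.74);  n_4 = (-0.7682, +0.6402)
∠(n_1, n_4) = 179.50°
δ = |180° − 179.50°| = 0.50°
0.50° ≤ 2α = 11.42°  →  valid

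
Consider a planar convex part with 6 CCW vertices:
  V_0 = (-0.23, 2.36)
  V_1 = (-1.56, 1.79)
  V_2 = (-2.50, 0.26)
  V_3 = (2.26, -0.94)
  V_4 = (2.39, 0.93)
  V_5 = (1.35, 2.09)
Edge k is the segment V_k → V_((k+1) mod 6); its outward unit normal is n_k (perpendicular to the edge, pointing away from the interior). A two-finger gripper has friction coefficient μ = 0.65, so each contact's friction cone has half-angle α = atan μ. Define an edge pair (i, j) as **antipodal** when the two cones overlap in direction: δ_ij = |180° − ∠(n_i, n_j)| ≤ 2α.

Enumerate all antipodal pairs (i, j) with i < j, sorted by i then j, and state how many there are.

count = 5; pairs: (0,2), (0,3), (1,3), (2,4), (2,5)

α = atan 0.65 = 33.02°;  2α = 66.05°
n_0 = (-0.3939, +0.9191)
n_1 = (-0.8520, +0.5235)
n_2 = (-0.2445, -0.9697)
n_3 = (+0.9976, -0.0694)
n_4 = (+0.7446, +0.6675)
n_5 = (+0.1684, +0.9857)
  (0,1): δ = 144.76°  ·
  (0,2): δ = 37.35°  ✓
  (0,3): δ = 62.82°  ✓
  (0,4): δ = 108.68°  ·
  (0,5): δ = 147.10°  ·
  (1,2): δ = 72.58°  ·
  (1,3): δ = 27.59°  ✓
  (1,4): δ = 73.44°  ·
  (1,5): δ = 111.87°  ·
  (2,3): δ = 79.83°  ·
  (2,4): δ = 33.97°  ✓
  (2,5): δ = 4.45°  ✓
  (3,4): δ = 134.15°  ·
  (3,5): δ = 95.72°  ·
  (4,5): δ = 141.58°  ·
antipodal pairs: 5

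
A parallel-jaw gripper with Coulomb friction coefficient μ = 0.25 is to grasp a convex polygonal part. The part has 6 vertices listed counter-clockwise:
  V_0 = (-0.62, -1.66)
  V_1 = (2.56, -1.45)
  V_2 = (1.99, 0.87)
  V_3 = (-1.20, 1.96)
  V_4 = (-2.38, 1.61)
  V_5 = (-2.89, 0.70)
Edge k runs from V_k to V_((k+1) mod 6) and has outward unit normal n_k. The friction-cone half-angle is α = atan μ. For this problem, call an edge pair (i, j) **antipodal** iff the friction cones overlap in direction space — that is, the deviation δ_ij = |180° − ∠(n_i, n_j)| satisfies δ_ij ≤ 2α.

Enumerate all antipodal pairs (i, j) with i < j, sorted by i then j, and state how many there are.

count = 3; pairs: (0,2), (0,3), (2,5)

α = atan 0.25 = 14.04°;  2α = 28.07°
n_0 = (+0.0659, -0.9978)
n_1 = (+0.9711, +0.2386)
n_2 = (+0.3233, +0.9463)
n_3 = (-0.2844, +0.9587)
n_4 = (-0.8723, +0.4889)
n_5 = (-0.7207, -0.6932)
  (0,1): δ = 79.97°  ·
  (0,2): δ = 22.64°  ✓
  (0,3): δ = 12.74°  ✓
  (0,4): δ = 56.95°  ·
  (0,5): δ = 130.11°  ·
  (1,2): δ = 122.67°  ·
  (1,3): δ = 87.28°  ·
  (1,4): δ = 43.07°  ·
  (1,5): δ = 30.08°  ·
  (2,3): δ = 144.61°  ·
  (2,4): δ = 100.40°  ·
  (2,5): δ = 27.25°  ✓
  (3,4): δ = 135.79°  ·
  (3,5): δ = 62.63°  ·
  (4,5): δ = 106.85°  ·
antipodal pairs: 3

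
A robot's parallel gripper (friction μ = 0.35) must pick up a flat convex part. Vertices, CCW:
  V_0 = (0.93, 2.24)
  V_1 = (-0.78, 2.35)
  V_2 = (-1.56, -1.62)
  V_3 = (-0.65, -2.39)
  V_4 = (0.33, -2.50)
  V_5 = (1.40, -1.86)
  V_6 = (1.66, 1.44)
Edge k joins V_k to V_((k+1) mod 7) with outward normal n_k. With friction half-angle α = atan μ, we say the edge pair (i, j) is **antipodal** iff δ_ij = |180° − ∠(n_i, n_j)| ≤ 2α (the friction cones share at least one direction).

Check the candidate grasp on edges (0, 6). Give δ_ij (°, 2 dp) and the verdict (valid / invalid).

δ = 136.06°, invalid

α = atan 0.35 = 19.29°;  2α = 38.58°
edge 0: e_0 = (-1.71, +0.11);  n_0 = (+0.0642, +0.9979)
edge 6: e_6 = (-0.73, +0.80);  n_6 = (+0.7387, +0.6741)
∠(n_0, n_6) = 43.94°
δ = |180° − 43.94°| = 136.06°
136.06° > 2α = 38.58°  →  invalid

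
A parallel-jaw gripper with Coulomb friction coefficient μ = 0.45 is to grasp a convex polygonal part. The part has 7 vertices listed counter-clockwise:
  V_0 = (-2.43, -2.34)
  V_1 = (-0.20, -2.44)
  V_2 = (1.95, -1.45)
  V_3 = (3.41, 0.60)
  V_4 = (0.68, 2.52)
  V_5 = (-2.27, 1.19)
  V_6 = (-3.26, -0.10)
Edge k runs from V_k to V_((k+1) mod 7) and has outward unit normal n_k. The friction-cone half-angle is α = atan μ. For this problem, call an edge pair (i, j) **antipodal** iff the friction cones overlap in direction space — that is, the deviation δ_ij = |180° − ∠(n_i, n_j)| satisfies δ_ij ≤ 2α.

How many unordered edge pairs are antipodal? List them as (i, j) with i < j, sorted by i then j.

count = 7; pairs: (0,3), (0,4), (1,4), (1,5), (2,4), (2,5), (3,6)

α = atan 0.45 = 24.23°;  2α = 48.46°
n_0 = (-0.0448, -0.9990)
n_1 = (+0.4183, -0.9083)
n_2 = (+0.8145, -0.5801)
n_3 = (+0.5753, +0.8180)
n_4 = (-0.4110, +0.9116)
n_5 = (-0.7933, +0.6088)
n_6 = (-0.9377, -0.3475)
  (0,1): δ = 152.71°  ·
  (0,2): δ = 122.89°  ·
  (0,3): δ = 32.55°  ✓
  (0,4): δ = 26.84°  ✓
  (0,5): δ = 55.06°  ·
  (0,6): δ = 112.90°  ·
  (1,2): δ = 150.18°  ·
  (1,3): δ = 59.84°  ·
  (1,4): δ = 0.46°  ✓
  (1,5): δ = 27.77°  ✓
  (1,6): δ = 85.61°  ·
  (2,3): δ = 89.66°  ·
  (2,4): δ = 30.27°  ✓
  (2,5): δ = 2.05°  ✓
  (2,6): δ = 55.79°  ·
  (3,4): δ = 120.61°  ·
  (3,5): δ = 92.39°  ·
  (3,6): δ = 34.55°  ✓
  (4,5): δ = 151.77°  ·
  (4,6): δ = 93.94°  ·
  (5,6): δ = 122.16°  ·
antipodal pairs: 7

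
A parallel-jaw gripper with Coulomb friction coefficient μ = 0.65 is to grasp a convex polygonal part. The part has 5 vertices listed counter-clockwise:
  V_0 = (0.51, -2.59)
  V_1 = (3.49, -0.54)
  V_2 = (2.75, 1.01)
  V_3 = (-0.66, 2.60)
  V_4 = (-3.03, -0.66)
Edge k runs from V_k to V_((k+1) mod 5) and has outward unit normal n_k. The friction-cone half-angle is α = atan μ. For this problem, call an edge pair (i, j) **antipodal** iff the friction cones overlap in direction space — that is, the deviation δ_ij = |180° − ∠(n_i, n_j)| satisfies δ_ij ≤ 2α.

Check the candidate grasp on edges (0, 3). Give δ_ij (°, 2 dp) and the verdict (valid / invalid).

δ = 19.46°, valid

α = atan 0.65 = 33.02°;  2α = 66.05°
edge 0: e_0 = (+2.98, +2.05);  n_0 = (+0.5668, -0.8239)
edge 3: e_3 = (-2.37, -3.26);  n_3 = (-0.8088, +0.5880)
∠(n_0, n_3) = 160.54°
δ = |180° − 160.54°| = 19.46°
19.46° ≤ 2α = 66.05°  →  valid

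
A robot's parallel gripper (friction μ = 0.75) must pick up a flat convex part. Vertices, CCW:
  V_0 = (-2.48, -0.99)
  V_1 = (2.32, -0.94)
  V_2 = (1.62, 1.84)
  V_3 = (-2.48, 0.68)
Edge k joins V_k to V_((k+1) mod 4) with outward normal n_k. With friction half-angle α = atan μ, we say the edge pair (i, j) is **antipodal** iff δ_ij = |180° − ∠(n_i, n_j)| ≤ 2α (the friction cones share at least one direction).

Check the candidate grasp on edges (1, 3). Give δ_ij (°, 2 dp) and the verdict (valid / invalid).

δ = 14.13°, valid

α = atan 0.75 = 36.87°;  2α = 73.74°
edge 1: e_1 = (-0.70, +2.78);  n_1 = (+0.9697, +0.2442)
edge 3: e_3 = (+0.00, -1.67);  n_3 = (-1.0000, -0.0000)
∠(n_1, n_3) = 165.87°
δ = |180° − 165.87°| = 14.13°
14.13° ≤ 2α = 73.74°  →  valid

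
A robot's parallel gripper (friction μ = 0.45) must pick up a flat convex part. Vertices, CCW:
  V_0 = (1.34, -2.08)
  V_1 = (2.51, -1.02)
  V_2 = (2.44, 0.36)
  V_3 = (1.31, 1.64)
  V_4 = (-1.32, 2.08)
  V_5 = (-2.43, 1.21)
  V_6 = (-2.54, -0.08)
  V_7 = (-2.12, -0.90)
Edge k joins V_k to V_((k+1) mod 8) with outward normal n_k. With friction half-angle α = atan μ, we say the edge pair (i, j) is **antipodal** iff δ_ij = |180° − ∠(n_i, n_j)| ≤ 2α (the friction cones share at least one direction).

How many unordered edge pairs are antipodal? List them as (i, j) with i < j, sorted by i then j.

count = 8; pairs: (0,4), (0,5), (1,5), (1,6), (2,5), (2,6), (2,7), (3,7)

α = atan 0.45 = 24.23°;  2α = 48.46°
n_0 = (+0.6714, -0.7411)
n_1 = (+0.9987, +0.0507)
n_2 = (+0.7497, +0.6618)
n_3 = (+0.1650, +0.9863)
n_4 = (-0.6169, +0.7871)
n_5 = (-0.9964, +0.0850)
n_6 = (-0.8900, -0.4559)
n_7 = (-0.3228, -0.9465)
  (0,1): δ = 129.27°  ·
  (0,2): δ = 90.74°  ·
  (0,3): δ = 51.67°  ·
  (0,4): δ = 4.09°  ✓
  (0,5): δ = 42.95°  ✓
  (0,6): δ = 74.95°  ·
  (0,7): δ = 118.99°  ·
  (1,2): δ = 141.47°  ·
  (1,3): δ = 102.40°  ·
  (1,4): δ = 54.82°  ·
  (1,5): δ = 7.78°  ✓
  (1,6): δ = 24.22°  ✓
  (1,7): δ = 68.26°  ·
  (2,3): δ = 140.94°  ·
  (2,4): δ = 93.35°  ·
  (2,5): δ = 46.31°  ✓
  (2,6): δ = 14.32°  ✓
  (2,7): δ = 29.73°  ✓
  (3,4): δ = 132.41°  ·
  (3,5): δ = 85.38°  ·
  (3,6): δ = 53.38°  ·
  (3,7): δ = 9.33°  ✓
  (4,5): δ = 132.96°  ·
  (4,6): δ = 100.97°  ·
  (4,7): δ = 56.92°  ·
  (5,6): δ = 148.00°  ·
  (5,7): δ = 103.96°  ·
  (6,7): δ = 135.95°  ·
antipodal pairs: 8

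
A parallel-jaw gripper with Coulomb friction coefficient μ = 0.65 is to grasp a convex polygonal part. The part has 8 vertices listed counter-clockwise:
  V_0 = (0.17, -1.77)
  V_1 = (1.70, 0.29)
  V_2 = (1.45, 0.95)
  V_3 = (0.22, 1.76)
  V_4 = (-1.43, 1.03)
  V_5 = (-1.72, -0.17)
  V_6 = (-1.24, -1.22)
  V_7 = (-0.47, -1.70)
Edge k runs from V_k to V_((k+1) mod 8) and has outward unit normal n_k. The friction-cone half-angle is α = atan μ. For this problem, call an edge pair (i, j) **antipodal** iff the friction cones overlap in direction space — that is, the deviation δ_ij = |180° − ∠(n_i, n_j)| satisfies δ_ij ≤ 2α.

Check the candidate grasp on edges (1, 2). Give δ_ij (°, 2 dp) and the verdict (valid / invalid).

δ = 144.11°, invalid

α = atan 0.65 = 33.02°;  2α = 66.05°
edge 1: e_1 = (-0.25, +0.66);  n_1 = (+0.9352, +0.3542)
edge 2: e_2 = (-1.23, +0.81);  n_2 = (+0.5500, +0.8352)
∠(n_1, n_2) = 35.89°
δ = |180° − 35.89°| = 144.11°
144.11° > 2α = 66.05°  →  invalid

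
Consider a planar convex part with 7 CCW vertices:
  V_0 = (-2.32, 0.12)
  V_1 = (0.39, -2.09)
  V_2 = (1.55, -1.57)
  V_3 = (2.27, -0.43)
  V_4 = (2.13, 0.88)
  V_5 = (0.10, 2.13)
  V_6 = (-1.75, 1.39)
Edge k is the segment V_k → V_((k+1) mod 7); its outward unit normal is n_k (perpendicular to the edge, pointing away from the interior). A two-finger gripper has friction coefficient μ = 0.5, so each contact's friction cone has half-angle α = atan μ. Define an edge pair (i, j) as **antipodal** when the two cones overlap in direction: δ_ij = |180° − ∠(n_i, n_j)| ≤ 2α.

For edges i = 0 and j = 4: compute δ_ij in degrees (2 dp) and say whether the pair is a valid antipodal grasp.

δ = 7.57°, valid

α = atan 0.5 = 26.57°;  2α = 53.13°
edge 0: e_0 = (+2.71, -2.21);  n_0 = (-0.6320, -0.7750)
edge 4: e_4 = (-2.03, +1.25);  n_4 = (+0.5243, +0.8515)
∠(n_0, n_4) = 172.43°
δ = |180° − 172.43°| = 7.57°
7.57° ≤ 2α = 53.13°  →  valid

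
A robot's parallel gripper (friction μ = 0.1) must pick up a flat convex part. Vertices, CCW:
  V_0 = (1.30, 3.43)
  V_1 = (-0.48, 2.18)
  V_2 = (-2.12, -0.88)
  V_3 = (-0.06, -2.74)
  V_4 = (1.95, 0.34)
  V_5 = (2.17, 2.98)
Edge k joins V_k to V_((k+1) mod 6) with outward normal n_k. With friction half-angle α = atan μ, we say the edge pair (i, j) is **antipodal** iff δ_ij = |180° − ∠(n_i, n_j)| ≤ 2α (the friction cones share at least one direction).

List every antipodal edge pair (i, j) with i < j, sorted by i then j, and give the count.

count = 1; pairs: (1,3)

α = atan 0.1 = 5.71°;  2α = 11.42°
n_0 = (-0.5747, +0.8184)
n_1 = (-0.8814, +0.4724)
n_2 = (-0.6702, -0.7422)
n_3 = (+0.8374, -0.5465)
n_4 = (+0.9965, -0.0830)
n_5 = (+0.4594, +0.8882)
  (0,1): δ = 153.27°  ·
  (0,2): δ = 77.16°  ·
  (0,3): δ = 21.79°  ·
  (0,4): δ = 50.16°  ·
  (0,5): δ = 117.57°  ·
  (1,2): δ = 103.89°  ·
  (1,3): δ = 4.94°  ✓
  (1,4): δ = 23.43°  ·
  (1,5): δ = 90.84°  ·
  (2,3): δ = 81.05°  ·
  (2,4): δ = 52.68°  ·
  (2,5): δ = 14.73°  ·
  (3,4): δ = 151.64°  ·
  (3,5): δ = 84.22°  ·
  (4,5): δ = 112.59°  ·
antipodal pairs: 1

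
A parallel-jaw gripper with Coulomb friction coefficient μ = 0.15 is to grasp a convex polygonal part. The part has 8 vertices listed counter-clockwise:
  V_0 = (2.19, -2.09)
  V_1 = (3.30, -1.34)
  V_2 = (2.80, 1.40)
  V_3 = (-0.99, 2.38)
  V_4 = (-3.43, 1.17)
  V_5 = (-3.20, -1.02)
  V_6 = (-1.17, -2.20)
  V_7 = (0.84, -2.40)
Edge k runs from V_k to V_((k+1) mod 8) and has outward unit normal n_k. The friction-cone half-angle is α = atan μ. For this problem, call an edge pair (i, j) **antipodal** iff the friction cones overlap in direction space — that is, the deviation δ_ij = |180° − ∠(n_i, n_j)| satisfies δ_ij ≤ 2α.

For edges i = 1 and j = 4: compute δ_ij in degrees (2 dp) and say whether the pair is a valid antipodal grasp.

α = atan 0.15 = 8.53°;  2α = 17.06°
edge 1: e_1 = (-0.50, +2.74);  n_1 = (+0.9838, +0.1795)
edge 4: e_4 = (+0.23, -2.19);  n_4 = (-0.9945, -0.1044)
∠(n_1, n_4) = 175.65°
δ = |180° − 175.65°| = 4.35°
4.35° ≤ 2α = 17.06°  →  valid

δ = 4.35°, valid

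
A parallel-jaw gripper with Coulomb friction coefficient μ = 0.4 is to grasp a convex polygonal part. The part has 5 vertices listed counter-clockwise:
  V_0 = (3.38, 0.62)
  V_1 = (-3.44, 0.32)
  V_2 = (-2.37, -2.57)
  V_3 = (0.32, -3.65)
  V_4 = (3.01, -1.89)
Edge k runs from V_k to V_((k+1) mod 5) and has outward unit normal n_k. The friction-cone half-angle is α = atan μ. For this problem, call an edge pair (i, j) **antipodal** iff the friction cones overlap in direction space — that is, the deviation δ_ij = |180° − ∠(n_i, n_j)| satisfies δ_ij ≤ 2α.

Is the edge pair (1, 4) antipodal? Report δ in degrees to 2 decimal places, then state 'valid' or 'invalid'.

δ = 28.70°, valid

α = atan 0.4 = 21.80°;  2α = 43.60°
edge 1: e_1 = (+1.07, -2.89);  n_1 = (-0.9378, -0.3472)
edge 4: e_4 = (+0.37, +2.51);  n_4 = (+0.9893, -0.1458)
∠(n_1, n_4) = 151.30°
δ = |180° − 151.30°| = 28.70°
28.70° ≤ 2α = 43.60°  →  valid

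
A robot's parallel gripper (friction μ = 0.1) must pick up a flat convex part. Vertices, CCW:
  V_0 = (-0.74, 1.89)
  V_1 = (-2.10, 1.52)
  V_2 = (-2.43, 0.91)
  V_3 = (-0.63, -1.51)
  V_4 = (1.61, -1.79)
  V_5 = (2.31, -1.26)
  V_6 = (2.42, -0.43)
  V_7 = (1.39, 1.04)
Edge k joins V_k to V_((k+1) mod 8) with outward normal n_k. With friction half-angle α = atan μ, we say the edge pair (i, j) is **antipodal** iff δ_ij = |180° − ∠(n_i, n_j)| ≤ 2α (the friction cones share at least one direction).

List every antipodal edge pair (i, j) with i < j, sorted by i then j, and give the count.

α = atan 0.1 = 5.71°;  2α = 11.42°
n_0 = (-0.2625, +0.9649)
n_1 = (-0.8795, +0.4758)
n_2 = (-0.8024, -0.5968)
n_3 = (-0.1240, -0.9923)
n_4 = (+0.6036, -0.7973)
n_5 = (+0.9913, -0.1314)
n_6 = (+0.8190, +0.5738)
n_7 = (+0.3706, +0.9288)
  (0,1): δ = 133.63°  ·
  (0,2): δ = 68.58°  ·
  (0,3): δ = 22.34°  ·
  (0,4): δ = 21.91°  ·
  (0,5): δ = 67.23°  ·
  (0,6): δ = 109.80°  ·
  (0,7): δ = 143.03°  ·
  (1,2): δ = 114.95°  ·
  (1,3): δ = 68.71°  ·
  (1,4): δ = 24.46°  ·
  (1,5): δ = 20.86°  ·
  (1,6): δ = 63.43°  ·
  (1,7): δ = 96.66°  ·
  (2,3): δ = 133.77°  ·
  (2,4): δ = 89.51°  ·
  (2,5): δ = 44.19°  ·
  (2,6): δ = 1.62°  ✓
  (2,7): δ = 31.60°  ·
  (3,4): δ = 135.74°  ·
  (3,5): δ = 90.42°  ·
  (3,6): δ = 47.86°  ·
  (3,7): δ = 14.63°  ·
  (4,5): δ = 134.68°  ·
  (4,6): δ = 92.11°  ·
  (4,7): δ = 58.89°  ·
  (5,6): δ = 137.43°  ·
  (5,7): δ = 104.21°  ·
  (6,7): δ = 146.77°  ·
antipodal pairs: 1

count = 1; pairs: (2,6)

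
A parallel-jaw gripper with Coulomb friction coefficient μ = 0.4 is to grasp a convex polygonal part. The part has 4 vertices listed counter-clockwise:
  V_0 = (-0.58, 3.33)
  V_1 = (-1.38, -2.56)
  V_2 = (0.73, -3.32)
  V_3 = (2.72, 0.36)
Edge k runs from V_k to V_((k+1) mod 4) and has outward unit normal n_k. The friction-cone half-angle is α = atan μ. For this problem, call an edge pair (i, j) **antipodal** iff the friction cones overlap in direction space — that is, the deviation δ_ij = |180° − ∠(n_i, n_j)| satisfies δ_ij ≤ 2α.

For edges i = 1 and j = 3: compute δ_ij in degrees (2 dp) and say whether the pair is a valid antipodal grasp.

δ = 22.18°, valid

α = atan 0.4 = 21.80°;  2α = 43.60°
edge 1: e_1 = (+2.11, -0.76);  n_1 = (-0.3389, -0.9408)
edge 3: e_3 = (-3.30, +2.97);  n_3 = (+0.6690, +0.7433)
∠(n_1, n_3) = 157.82°
δ = |180° − 157.82°| = 22.18°
22.18° ≤ 2α = 43.60°  →  valid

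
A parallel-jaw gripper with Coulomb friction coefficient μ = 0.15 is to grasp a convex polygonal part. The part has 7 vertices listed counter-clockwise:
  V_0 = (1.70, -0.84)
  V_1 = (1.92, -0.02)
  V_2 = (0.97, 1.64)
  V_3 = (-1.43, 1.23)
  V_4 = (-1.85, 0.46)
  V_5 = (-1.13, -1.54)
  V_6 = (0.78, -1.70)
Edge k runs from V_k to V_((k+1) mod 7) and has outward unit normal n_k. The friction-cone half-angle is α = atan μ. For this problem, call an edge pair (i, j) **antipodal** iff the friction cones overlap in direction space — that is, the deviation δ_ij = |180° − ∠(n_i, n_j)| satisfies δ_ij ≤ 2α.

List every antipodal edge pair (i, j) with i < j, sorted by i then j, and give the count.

α = atan 0.15 = 8.53°;  2α = 17.06°
n_0 = (+0.9658, -0.2591)
n_1 = (+0.8679, +0.4967)
n_2 = (-0.1684, +0.9857)
n_3 = (-0.8779, +0.4789)
n_4 = (-0.9409, -0.3387)
n_5 = (-0.0835, -0.9965)
n_6 = (+0.6829, -0.7305)
  (0,1): δ = 135.20°  ·
  (0,2): δ = 65.29°  ·
  (0,3): δ = 13.59°  ✓
  (0,4): δ = 34.82°  ·
  (0,5): δ = 100.23°  ·
  (0,6): δ = 148.09°  ·
  (1,2): δ = 110.09°  ·
  (1,3): δ = 58.39°  ·
  (1,4): δ = 9.98°  ✓
  (1,5): δ = 55.43°  ·
  (1,6): δ = 103.29°  ·
  (2,3): δ = 128.30°  ·
  (2,4): δ = 79.90°  ·
  (2,5): δ = 14.48°  ✓
  (2,6): δ = 33.37°  ·
  (3,4): δ = 131.59°  ·
  (3,5): δ = 66.18°  ·
  (3,6): δ = 18.32°  ·
  (4,5): δ = 114.59°  ·
  (4,6): δ = 66.73°  ·
  (5,6): δ = 132.14°  ·
antipodal pairs: 3

count = 3; pairs: (0,3), (1,4), (2,5)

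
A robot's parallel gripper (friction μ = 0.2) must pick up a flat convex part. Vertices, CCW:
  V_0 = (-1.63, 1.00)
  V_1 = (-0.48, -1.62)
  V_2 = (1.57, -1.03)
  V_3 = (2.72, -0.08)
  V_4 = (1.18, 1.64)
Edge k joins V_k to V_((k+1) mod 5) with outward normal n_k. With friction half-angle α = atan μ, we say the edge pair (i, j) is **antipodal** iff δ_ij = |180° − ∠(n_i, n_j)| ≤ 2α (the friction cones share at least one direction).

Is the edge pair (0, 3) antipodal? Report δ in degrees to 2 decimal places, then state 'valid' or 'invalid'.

δ = 18.14°, valid

α = atan 0.2 = 11.31°;  2α = 22.62°
edge 0: e_0 = (+1.15, -2.62);  n_0 = (-0.9157, -0.4019)
edge 3: e_3 = (-1.54, +1.72);  n_3 = (+0.7450, +0.6670)
∠(n_0, n_3) = 161.86°
δ = |180° − 161.86°| = 18.14°
18.14° ≤ 2α = 22.62°  →  valid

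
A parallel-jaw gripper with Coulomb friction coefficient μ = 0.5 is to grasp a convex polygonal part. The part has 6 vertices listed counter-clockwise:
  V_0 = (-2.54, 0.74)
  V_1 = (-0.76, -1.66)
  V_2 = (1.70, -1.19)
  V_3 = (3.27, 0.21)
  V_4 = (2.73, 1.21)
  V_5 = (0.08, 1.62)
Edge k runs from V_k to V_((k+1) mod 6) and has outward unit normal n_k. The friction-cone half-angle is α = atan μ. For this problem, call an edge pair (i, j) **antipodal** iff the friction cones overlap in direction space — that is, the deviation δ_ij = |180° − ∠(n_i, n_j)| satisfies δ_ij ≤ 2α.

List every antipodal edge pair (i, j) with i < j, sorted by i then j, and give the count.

count = 6; pairs: (0,3), (0,4), (1,4), (1,5), (2,4), (2,5)

α = atan 0.5 = 26.57°;  2α = 53.13°
n_0 = (-0.8032, -0.5957)
n_1 = (+0.1877, -0.9822)
n_2 = (+0.6655, -0.7464)
n_3 = (+0.8799, +0.4751)
n_4 = (+0.1529, +0.9882)
n_5 = (-0.3184, +0.9480)
  (0,1): δ = 115.75°  ·
  (0,2): δ = 84.84°  ·
  (0,3): δ = 8.19°  ✓
  (0,4): δ = 44.64°  ✓
  (0,5): δ = 72.00°  ·
  (1,2): δ = 149.09°  ·
  (1,3): δ = 72.45°  ·
  (1,4): δ = 19.61°  ✓
  (1,5): δ = 7.75°  ✓
  (2,3): δ = 103.35°  ·
  (2,4): δ = 50.52°  ✓
  (2,5): δ = 23.16°  ✓
  (3,4): δ = 127.16°  ·
  (3,5): δ = 99.80°  ·
  (4,5): δ = 152.64°  ·
antipodal pairs: 6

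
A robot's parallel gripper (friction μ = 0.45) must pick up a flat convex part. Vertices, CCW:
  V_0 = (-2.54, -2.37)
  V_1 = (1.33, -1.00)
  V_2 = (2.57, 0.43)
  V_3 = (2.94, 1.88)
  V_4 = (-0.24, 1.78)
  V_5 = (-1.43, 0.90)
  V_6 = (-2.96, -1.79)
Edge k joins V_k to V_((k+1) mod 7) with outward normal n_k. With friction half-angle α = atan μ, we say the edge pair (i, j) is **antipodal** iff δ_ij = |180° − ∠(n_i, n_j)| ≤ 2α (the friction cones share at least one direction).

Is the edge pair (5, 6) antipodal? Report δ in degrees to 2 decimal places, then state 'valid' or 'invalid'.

δ = 114.46°, invalid

α = atan 0.45 = 24.23°;  2α = 48.46°
edge 5: e_5 = (-1.53, -2.69);  n_5 = (-0.8692, +0.4944)
edge 6: e_6 = (+0.42, -0.58);  n_6 = (-0.8099, -0.5865)
∠(n_5, n_6) = 65.54°
δ = |180° − 65.54°| = 114.46°
114.46° > 2α = 48.46°  →  invalid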